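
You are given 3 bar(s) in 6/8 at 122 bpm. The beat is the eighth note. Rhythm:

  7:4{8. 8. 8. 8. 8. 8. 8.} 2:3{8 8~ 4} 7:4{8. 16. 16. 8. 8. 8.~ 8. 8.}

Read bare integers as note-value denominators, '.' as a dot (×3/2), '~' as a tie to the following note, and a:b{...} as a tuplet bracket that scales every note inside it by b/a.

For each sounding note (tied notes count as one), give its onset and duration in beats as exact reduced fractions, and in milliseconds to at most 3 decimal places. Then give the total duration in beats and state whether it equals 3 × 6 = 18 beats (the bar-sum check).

1) 0.0ms=0b +421.546ms=6/7b
2) 421.546ms=6/7b +421.546ms=6/7b
3) 843.091ms=12/7b +421.546ms=6/7b
4) 1264.637ms=18/7b +421.546ms=6/7b
5) 1686.183ms=24/7b +421.546ms=6/7b
6) 2107.728ms=30/7b +421.546ms=6/7b
7) 2529.274ms=36/7b +421.546ms=6/7b
8) 2950.82ms=6b +737.705ms=3/2b
9) 3688.525ms=15/2b +2213.115ms=9/2b
10) 5901.639ms=12b +421.546ms=6/7b
11) 6323.185ms=90/7b +210.773ms=3/7b
12) 6533.958ms=93/7b +210.773ms=3/7b
13) 6744.731ms=96/7b +421.546ms=6/7b
14) 7166.276ms=102/7b +421.546ms=6/7b
15) 7587.822ms=108/7b +843.091ms=12/7b
16) 8430.913ms=120/7b +421.546ms=6/7b
Σ=18b of 18 (122bpm 6/8) — PASS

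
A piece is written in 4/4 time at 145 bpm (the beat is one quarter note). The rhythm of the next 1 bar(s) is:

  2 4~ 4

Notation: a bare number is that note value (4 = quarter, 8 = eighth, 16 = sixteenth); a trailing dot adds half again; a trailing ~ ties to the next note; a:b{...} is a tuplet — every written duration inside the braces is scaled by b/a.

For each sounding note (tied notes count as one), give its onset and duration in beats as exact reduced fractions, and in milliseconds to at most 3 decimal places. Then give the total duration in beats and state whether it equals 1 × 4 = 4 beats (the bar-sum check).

1) 0.0ms=0b +827.586ms=2b
2) 827.586ms=2b +827.586ms=2b
Σ=4b of 4 (145bpm 4/4) — PASS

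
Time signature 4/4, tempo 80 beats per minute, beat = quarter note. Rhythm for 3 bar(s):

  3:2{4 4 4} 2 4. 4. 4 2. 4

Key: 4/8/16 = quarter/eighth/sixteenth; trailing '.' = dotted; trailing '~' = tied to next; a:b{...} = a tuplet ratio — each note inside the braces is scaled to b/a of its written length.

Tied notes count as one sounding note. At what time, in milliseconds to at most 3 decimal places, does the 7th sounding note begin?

note 7 onset = 7b = 5250.0ms

1. 0.0ms @ 0 + 500.0ms (2/3)
2. 500.0ms @ 2/3 + 500.0ms (2/3)
3. 1000.0ms @ 4/3 + 500.0ms (2/3)
4. 1500.0ms @ 2 + 1500.0ms (2)
5. 3000.0ms @ 4 + 1125.0ms (3/2)
6. 4125.0ms @ 11/2 + 1125.0ms (3/2)
7. 5250.0ms @ 7 + 750.0ms (1)
8. 6000.0ms @ 8 + 2250.0ms (3)
9. 8250.0ms @ 11 + 750.0ms (1)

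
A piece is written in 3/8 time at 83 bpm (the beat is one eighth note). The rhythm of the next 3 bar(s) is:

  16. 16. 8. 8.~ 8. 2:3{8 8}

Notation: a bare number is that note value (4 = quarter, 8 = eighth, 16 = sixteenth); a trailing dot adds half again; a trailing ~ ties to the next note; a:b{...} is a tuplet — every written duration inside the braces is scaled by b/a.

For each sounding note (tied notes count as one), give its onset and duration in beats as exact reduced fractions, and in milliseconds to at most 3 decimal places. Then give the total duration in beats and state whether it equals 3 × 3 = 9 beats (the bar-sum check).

1) 0.0ms=0b +542.169ms=3/4b
2) 542.169ms=3/4b +542.169ms=3/4b
3) 1084.337ms=3/2b +1084.337ms=3/2b
4) 2168.675ms=3b +2168.675ms=3b
5) 4337.349ms=6b +1084.337ms=3/2b
6) 5421.687ms=15/2b +1084.337ms=3/2b
Σ=9b of 9 (83bpm 3/8) — PASS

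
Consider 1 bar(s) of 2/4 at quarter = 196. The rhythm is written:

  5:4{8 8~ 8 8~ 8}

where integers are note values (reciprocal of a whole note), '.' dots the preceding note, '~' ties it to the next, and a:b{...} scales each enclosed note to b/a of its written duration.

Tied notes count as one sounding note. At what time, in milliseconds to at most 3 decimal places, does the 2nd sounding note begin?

1. 0.0ms @ 0 + 122.449ms (2/5)
2. 122.449ms @ 2/5 + 244.898ms (4/5)
3. 367.347ms @ 6/5 + 244.898ms (4/5)

note 2 onset = 2/5b = 122.449ms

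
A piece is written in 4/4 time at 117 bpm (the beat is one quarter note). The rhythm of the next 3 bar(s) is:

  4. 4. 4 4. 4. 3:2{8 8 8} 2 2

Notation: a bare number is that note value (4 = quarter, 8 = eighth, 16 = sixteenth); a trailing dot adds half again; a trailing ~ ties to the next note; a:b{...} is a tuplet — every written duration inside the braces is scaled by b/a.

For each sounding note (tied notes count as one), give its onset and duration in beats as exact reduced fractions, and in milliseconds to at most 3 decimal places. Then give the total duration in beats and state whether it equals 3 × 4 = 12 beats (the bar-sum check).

1) 0.0ms=0b +769.231ms=3/2b
2) 769.231ms=3/2b +769.231ms=3/2b
3) 1538.462ms=3b +512.821ms=1b
4) 2051.282ms=4b +769.231ms=3/2b
5) 2820.513ms=11/2b +769.231ms=3/2b
6) 3589.744ms=7b +170.94ms=1/3b
7) 3760.684ms=22/3b +170.94ms=1/3b
8) 3931.624ms=23/3b +170.94ms=1/3b
9) 4102.564ms=8b +1025.641ms=2b
10) 5128.205ms=10b +1025.641ms=2b
Σ=12b of 12 (117bpm 4/4) — PASS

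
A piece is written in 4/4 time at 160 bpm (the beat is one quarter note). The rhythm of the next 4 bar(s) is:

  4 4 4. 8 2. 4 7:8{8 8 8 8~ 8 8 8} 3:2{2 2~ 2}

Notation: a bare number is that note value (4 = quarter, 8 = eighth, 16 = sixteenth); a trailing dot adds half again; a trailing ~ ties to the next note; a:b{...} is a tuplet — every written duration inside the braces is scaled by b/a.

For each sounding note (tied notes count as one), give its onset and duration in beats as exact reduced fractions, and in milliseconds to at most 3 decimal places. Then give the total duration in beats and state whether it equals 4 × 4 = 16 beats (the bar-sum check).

1) 0.0ms=0b +375.0ms=1b
2) 375.0ms=1b +375.0ms=1b
3) 750.0ms=2b +562.5ms=3/2b
4) 1312.5ms=7/2b +187.5ms=1/2b
5) 1500.0ms=4b +1125.0ms=3b
6) 2625.0ms=7b +375.0ms=1b
7) 3000.0ms=8b +214.286ms=4/7b
8) 3214.286ms=60/7b +214.286ms=4/7b
9) 3428.571ms=64/7b +214.286ms=4/7b
10) 3642.857ms=68/7b +428.571ms=8/7b
11) 4071.429ms=76/7b +214.286ms=4/7b
12) 4285.714ms=80/7b +214.286ms=4/7b
13) 4500.0ms=12b +500.0ms=4/3b
14) 5000.0ms=40/3b +1000.0ms=8/3b
Σ=16b of 16 (160bpm 4/4) — PASS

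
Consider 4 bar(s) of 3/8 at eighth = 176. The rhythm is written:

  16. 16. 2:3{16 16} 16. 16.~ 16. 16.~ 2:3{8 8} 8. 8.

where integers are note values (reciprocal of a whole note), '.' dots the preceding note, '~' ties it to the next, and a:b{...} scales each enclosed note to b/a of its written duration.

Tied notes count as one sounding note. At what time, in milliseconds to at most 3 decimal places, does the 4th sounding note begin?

note 4 onset = 9/4b = 767.045ms

1. 0.0ms @ 0 + 255.682ms (3/4)
2. 255.682ms @ 3/4 + 255.682ms (3/4)
3. 511.364ms @ 3/2 + 255.682ms (3/4)
4. 767.045ms @ 9/4 + 255.682ms (3/4)
5. 1022.727ms @ 3 + 255.682ms (3/4)
6. 1278.409ms @ 15/4 + 511.364ms (3/2)
7. 1789.773ms @ 21/4 + 767.045ms (9/4)
8. 2556.818ms @ 15/2 + 511.364ms (3/2)
9. 3068.182ms @ 9 + 511.364ms (3/2)
10. 3579.545ms @ 21/2 + 511.364ms (3/2)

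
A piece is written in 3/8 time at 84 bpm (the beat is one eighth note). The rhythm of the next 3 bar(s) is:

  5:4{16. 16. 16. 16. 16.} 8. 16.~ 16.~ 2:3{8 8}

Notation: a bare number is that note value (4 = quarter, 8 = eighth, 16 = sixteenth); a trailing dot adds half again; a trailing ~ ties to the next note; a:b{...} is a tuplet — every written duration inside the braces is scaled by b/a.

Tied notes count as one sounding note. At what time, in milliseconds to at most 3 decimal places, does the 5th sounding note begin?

1. 0.0ms @ 0 + 428.571ms (3/5)
2. 428.571ms @ 3/5 + 428.571ms (3/5)
3. 857.143ms @ 6/5 + 428.571ms (3/5)
4. 1285.714ms @ 9/5 + 428.571ms (3/5)
5. 1714.286ms @ 12/5 + 428.571ms (3/5)
6. 2142.857ms @ 3 + 1071.429ms (3/2)
7. 3214.286ms @ 9/2 + 2142.857ms (3)
8. 5357.143ms @ 15/2 + 1071.429ms (3/2)

note 5 onset = 12/5b = 1714.286ms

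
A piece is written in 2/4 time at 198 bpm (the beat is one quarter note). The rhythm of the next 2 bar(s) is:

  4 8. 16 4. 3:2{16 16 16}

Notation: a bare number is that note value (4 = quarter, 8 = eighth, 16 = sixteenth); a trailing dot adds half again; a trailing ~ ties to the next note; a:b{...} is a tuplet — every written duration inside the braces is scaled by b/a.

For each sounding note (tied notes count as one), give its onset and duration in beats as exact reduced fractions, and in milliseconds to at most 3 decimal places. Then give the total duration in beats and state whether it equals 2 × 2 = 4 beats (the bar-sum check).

1) 0.0ms=0b +303.03ms=1b
2) 303.03ms=1b +227.273ms=3/4b
3) 530.303ms=7/4b +75.758ms=1/4b
4) 606.061ms=2b +454.545ms=3/2b
5) 1060.606ms=7/2b +50.505ms=1/6b
6) 1111.111ms=11/3b +50.505ms=1/6b
7) 1161.616ms=23/6b +50.505ms=1/6b
Σ=4b of 4 (198bpm 2/4) — PASS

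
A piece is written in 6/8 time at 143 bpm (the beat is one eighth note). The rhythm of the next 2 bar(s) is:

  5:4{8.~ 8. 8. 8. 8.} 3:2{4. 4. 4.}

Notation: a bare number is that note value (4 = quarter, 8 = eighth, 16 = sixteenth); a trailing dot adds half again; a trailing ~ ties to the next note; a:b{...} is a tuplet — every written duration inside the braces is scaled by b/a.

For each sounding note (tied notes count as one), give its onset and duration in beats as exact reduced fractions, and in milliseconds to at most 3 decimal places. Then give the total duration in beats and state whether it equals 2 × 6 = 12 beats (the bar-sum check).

1) 0.0ms=0b +1006.993ms=12/5b
2) 1006.993ms=12/5b +503.497ms=6/5b
3) 1510.49ms=18/5b +503.497ms=6/5b
4) 2013.986ms=24/5b +503.497ms=6/5b
5) 2517.483ms=6b +839.161ms=2b
6) 3356.643ms=8b +839.161ms=2b
7) 4195.804ms=10b +839.161ms=2b
Σ=12b of 12 (143bpm 6/8) — PASS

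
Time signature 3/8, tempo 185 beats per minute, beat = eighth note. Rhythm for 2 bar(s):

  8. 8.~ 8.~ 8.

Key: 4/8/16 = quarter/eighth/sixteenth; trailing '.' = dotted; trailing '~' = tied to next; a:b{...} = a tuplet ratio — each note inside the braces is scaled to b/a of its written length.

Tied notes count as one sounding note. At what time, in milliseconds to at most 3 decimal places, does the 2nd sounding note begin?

1. 0.0ms @ 0 + 486.486ms (3/2)
2. 486.486ms @ 3/2 + 1459.459ms (9/2)

note 2 onset = 3/2b = 486.486ms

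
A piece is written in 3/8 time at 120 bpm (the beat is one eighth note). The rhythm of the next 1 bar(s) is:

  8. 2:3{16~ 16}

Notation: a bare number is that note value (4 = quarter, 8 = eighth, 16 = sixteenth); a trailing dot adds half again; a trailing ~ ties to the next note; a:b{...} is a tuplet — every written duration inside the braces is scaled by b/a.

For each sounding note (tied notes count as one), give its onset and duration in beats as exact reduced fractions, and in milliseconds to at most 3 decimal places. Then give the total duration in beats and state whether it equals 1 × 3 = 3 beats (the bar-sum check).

1) 0.0ms=0b +750.0ms=3/2b
2) 750.0ms=3/2b +750.0ms=3/2b
Σ=3b of 3 (120bpm 3/8) — PASS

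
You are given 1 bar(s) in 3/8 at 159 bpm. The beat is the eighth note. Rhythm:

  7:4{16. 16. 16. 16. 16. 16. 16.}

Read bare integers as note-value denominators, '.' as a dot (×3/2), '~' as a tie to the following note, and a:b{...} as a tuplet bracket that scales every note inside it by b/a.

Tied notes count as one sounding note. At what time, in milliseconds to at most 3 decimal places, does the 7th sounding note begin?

note 7 onset = 18/7b = 970.35ms

1. 0.0ms @ 0 + 161.725ms (3/7)
2. 161.725ms @ 3/7 + 161.725ms (3/7)
3. 323.45ms @ 6/7 + 161.725ms (3/7)
4. 485.175ms @ 9/7 + 161.725ms (3/7)
5. 646.9ms @ 12/7 + 161.725ms (3/7)
6. 808.625ms @ 15/7 + 161.725ms (3/7)
7. 970.35ms @ 18/7 + 161.725ms (3/7)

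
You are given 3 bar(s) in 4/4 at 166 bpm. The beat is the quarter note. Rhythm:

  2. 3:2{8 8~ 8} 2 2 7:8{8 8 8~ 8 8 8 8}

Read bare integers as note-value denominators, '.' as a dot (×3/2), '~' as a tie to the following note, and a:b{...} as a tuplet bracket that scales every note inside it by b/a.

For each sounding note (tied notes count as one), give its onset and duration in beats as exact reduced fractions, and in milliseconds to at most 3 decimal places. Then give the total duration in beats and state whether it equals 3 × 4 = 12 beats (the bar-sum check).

1) 0.0ms=0b +1084.337ms=3b
2) 1084.337ms=3b +120.482ms=1/3b
3) 1204.819ms=10/3b +240.964ms=2/3b
4) 1445.783ms=4b +722.892ms=2b
5) 2168.675ms=6b +722.892ms=2b
6) 2891.566ms=8b +206.54ms=4/7b
7) 3098.107ms=60/7b +206.54ms=4/7b
8) 3304.647ms=64/7b +413.081ms=8/7b
9) 3717.728ms=72/7b +206.54ms=4/7b
10) 3924.269ms=76/7b +206.54ms=4/7b
11) 4130.809ms=80/7b +206.54ms=4/7b
Σ=12b of 12 (166bpm 4/4) — PASS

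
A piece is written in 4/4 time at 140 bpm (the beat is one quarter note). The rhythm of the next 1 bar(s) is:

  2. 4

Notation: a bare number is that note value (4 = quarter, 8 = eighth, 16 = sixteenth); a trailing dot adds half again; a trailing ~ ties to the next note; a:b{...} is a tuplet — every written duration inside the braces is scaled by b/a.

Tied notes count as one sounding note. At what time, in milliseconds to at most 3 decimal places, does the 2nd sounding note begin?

note 2 onset = 3b = 1285.714ms

1. 0.0ms @ 0 + 1285.714ms (3)
2. 1285.714ms @ 3 + 428.571ms (1)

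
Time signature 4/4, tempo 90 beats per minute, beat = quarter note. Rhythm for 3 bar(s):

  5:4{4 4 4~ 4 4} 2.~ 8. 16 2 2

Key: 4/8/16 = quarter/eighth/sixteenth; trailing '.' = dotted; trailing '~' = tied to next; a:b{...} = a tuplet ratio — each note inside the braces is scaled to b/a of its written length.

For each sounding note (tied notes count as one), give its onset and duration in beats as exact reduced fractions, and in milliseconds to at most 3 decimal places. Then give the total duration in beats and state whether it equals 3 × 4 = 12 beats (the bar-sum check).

1) 0.0ms=0b +533.333ms=4/5b
2) 533.333ms=4/5b +533.333ms=4/5b
3) 1066.667ms=8/5b +1066.667ms=8/5b
4) 2133.333ms=16/5b +533.333ms=4/5b
5) 2666.667ms=4b +2500.0ms=15/4b
6) 5166.667ms=31/4b +166.667ms=1/4b
7) 5333.333ms=8b +1333.333ms=2b
8) 6666.667ms=10b +1333.333ms=2b
Σ=12b of 12 (90bpm 4/4) — PASS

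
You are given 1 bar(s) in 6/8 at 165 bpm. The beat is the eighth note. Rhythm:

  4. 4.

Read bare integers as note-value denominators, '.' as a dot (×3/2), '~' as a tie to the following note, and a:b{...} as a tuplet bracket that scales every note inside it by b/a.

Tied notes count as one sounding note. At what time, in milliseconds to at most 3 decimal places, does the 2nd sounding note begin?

1. 0.0ms @ 0 + 1090.909ms (3)
2. 1090.909ms @ 3 + 1090.909ms (3)

note 2 onset = 3b = 1090.909ms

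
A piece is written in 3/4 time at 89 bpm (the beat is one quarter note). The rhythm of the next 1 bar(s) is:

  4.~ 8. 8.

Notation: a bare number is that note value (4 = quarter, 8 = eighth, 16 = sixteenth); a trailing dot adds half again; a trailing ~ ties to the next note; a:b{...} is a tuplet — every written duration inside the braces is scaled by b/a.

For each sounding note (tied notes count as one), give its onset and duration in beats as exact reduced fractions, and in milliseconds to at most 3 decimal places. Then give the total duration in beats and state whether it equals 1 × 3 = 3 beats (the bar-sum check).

1) 0.0ms=0b +1516.854ms=9/4b
2) 1516.854ms=9/4b +505.618ms=3/4b
Σ=3b of 3 (89bpm 3/4) — PASS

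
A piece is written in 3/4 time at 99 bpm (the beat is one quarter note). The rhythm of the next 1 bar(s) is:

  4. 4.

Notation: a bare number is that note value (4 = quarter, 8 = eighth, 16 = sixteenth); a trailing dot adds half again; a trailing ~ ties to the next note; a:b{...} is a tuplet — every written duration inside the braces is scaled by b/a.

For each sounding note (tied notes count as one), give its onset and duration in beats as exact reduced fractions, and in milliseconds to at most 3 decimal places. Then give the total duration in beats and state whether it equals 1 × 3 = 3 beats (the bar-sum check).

1) 0.0ms=0b +909.091ms=3/2b
2) 909.091ms=3/2b +909.091ms=3/2b
Σ=3b of 3 (99bpm 3/4) — PASS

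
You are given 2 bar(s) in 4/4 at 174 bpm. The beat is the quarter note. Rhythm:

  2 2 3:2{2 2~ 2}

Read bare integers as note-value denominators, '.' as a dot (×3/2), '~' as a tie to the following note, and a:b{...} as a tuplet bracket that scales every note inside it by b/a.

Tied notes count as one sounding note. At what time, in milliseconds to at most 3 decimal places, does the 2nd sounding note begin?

note 2 onset = 2b = 689.655ms

1. 0.0ms @ 0 + 689.655ms (2)
2. 689.655ms @ 2 + 689.655ms (2)
3. 1379.31ms @ 4 + 459.77ms (4/3)
4. 1839.08ms @ 16/3 + 919.54ms (8/3)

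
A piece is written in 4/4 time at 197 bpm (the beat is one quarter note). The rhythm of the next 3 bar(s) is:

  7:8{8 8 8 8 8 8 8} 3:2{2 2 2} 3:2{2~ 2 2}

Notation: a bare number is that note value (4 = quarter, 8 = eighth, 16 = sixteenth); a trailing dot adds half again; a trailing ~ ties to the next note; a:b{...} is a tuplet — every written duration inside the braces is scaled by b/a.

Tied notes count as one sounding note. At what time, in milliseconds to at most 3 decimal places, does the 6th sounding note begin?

1. 0.0ms @ 0 + 174.039ms (4/7)
2. 174.039ms @ 4/7 + 174.039ms (4/7)
3. 348.078ms @ 8/7 + 174.039ms (4/7)
4. 522.117ms @ 12/7 + 174.039ms (4/7)
5. 696.157ms @ 16/7 + 174.039ms (4/7)
6. 870.196ms @ 20/7 + 174.039ms (4/7)
7. 1044.235ms @ 24/7 + 174.039ms (4/7)
8. 1218.274ms @ 4 + 406.091ms (4/3)
9. 1624.365ms @ 16/3 + 406.091ms (4/3)
10. 2030.457ms @ 20/3 + 406.091ms (4/3)
11. 2436.548ms @ 8 + 812.183ms (8/3)
12. 3248.731ms @ 32/3 + 406.091ms (4/3)

note 6 onset = 20/7b = 870.196ms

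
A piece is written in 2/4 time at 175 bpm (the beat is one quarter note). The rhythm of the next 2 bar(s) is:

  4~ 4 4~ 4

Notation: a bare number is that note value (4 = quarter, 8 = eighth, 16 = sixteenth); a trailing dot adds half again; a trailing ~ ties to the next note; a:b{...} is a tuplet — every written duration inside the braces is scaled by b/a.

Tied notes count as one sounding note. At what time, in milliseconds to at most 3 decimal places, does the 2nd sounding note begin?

1. 0.0ms @ 0 + 685.714ms (2)
2. 685.714ms @ 2 + 685.714ms (2)

note 2 onset = 2b = 685.714ms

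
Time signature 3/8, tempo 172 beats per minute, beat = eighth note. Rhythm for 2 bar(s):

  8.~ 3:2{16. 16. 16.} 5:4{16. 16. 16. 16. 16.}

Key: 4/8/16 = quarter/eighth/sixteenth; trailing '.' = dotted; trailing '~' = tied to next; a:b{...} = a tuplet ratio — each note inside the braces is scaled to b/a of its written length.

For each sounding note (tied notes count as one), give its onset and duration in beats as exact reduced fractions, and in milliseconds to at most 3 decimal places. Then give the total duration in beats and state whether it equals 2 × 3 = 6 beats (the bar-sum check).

1) 0.0ms=0b +697.674ms=2b
2) 697.674ms=2b +174.419ms=1/2b
3) 872.093ms=5/2b +174.419ms=1/2b
4) 1046.512ms=3b +209.302ms=3/5b
5) 1255.814ms=18/5b +209.302ms=3/5b
6) 1465.116ms=21/5b +209.302ms=3/5b
7) 1674.419ms=24/5b +209.302ms=3/5b
8) 1883.721ms=27/5b +209.302ms=3/5b
Σ=6b of 6 (172bpm 3/8) — PASS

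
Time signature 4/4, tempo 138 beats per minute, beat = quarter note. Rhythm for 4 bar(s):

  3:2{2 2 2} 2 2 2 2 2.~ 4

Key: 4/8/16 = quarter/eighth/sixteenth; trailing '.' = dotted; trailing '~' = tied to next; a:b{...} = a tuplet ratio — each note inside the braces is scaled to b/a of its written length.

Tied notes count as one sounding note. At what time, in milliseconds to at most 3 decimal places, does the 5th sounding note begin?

note 5 onset = 6b = 2608.696ms

1. 0.0ms @ 0 + 579.71ms (4/3)
2. 579.71ms @ 4/3 + 579.71ms (4/3)
3. 1159.42ms @ 8/3 + 579.71ms (4/3)
4. 1739.13ms @ 4 + 869.565ms (2)
5. 2608.696ms @ 6 + 869.565ms (2)
6. 3478.261ms @ 8 + 869.565ms (2)
7. 4347.826ms @ 10 + 869.565ms (2)
8. 5217.391ms @ 12 + 1739.13ms (4)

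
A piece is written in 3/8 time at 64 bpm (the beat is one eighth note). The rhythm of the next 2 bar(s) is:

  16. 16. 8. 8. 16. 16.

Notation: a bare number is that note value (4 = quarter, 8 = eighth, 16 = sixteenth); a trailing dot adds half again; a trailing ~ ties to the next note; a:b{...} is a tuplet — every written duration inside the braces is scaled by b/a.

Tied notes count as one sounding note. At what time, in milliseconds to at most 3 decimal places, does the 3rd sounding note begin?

note 3 onset = 3/2b = 1406.25ms

1. 0.0ms @ 0 + 703.125ms (3/4)
2. 703.125ms @ 3/4 + 703.125ms (3/4)
3. 1406.25ms @ 3/2 + 1406.25ms (3/2)
4. 2812.5ms @ 3 + 1406.25ms (3/2)
5. 4218.75ms @ 9/2 + 703.125ms (3/4)
6. 4921.875ms @ 21/4 + 703.125ms (3/4)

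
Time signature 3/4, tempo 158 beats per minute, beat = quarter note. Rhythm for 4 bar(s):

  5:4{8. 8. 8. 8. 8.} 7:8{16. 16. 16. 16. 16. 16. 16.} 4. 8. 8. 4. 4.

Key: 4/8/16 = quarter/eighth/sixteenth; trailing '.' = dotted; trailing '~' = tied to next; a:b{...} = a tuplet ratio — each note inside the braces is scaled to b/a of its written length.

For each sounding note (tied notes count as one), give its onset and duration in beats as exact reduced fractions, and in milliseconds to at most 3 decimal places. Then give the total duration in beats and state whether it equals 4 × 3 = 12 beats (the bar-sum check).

1) 0.0ms=0b +227.848ms=3/5b
2) 227.848ms=3/5b +227.848ms=3/5b
3) 455.696ms=6/5b +227.848ms=3/5b
4) 683.544ms=9/5b +227.848ms=3/5b
5) 911.392ms=12/5b +227.848ms=3/5b
6) 1139.241ms=3b +162.749ms=3/7b
7) 1301.989ms=24/7b +162.749ms=3/7b
8) 1464.738ms=27/7b +162.749ms=3/7b
9) 1627.486ms=30/7b +162.749ms=3/7b
10) 1790.235ms=33/7b +162.749ms=3/7b
11) 1952.984ms=36/7b +162.749ms=3/7b
12) 2115.732ms=39/7b +162.749ms=3/7b
13) 2278.481ms=6b +569.62ms=3/2b
14) 2848.101ms=15/2b +284.81ms=3/4b
15) 3132.911ms=33/4b +284.81ms=3/4b
16) 3417.722ms=9b +569.62ms=3/2b
17) 3987.342ms=21/2b +569.62ms=3/2b
Σ=12b of 12 (158bpm 3/4) — PASS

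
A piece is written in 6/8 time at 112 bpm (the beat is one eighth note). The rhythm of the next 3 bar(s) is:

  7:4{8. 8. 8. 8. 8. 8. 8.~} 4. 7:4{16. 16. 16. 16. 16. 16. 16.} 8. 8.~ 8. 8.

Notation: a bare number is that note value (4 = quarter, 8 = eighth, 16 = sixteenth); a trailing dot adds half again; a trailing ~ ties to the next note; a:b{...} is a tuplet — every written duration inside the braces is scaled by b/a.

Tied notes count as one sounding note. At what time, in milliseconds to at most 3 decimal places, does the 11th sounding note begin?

note 11 onset = 72/7b = 5510.204ms

1. 0.0ms @ 0 + 459.184ms (6/7)
2. 459.184ms @ 6/7 + 459.184ms (6/7)
3. 918.367ms @ 12/7 + 459.184ms (6/7)
4. 1377.551ms @ 18/7 + 459.184ms (6/7)
5. 1836.735ms @ 24/7 + 459.184ms (6/7)
6. 2295.918ms @ 30/7 + 459.184ms (6/7)
7. 2755.102ms @ 36/7 + 2066.327ms (27/7)
8. 4821.429ms @ 9 + 229.592ms (3/7)
9. 5051.02ms @ 66/7 + 229.592ms (3/7)
10. 5280.612ms @ 69/7 + 229.592ms (3/7)
11. 5510.204ms @ 72/7 + 229.592ms (3/7)
12. 5739.796ms @ 75/7 + 229.592ms (3/7)
13. 5969.388ms @ 78/7 + 229.592ms (3/7)
14. 6198.98ms @ 81/7 + 229.592ms (3/7)
15. 6428.571ms @ 12 + 803.571ms (3/2)
16. 7232.143ms @ 27/2 + 1607.143ms (3)
17. 8839.286ms @ 33/2 + 803.571ms (3/2)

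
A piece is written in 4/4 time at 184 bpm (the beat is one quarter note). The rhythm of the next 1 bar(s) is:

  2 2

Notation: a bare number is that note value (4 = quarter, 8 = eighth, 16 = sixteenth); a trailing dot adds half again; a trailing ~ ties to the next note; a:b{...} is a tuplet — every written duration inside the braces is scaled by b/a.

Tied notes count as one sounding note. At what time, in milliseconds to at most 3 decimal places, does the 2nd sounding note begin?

note 2 onset = 2b = 652.174ms

1. 0.0ms @ 0 + 652.174ms (2)
2. 652.174ms @ 2 + 652.174ms (2)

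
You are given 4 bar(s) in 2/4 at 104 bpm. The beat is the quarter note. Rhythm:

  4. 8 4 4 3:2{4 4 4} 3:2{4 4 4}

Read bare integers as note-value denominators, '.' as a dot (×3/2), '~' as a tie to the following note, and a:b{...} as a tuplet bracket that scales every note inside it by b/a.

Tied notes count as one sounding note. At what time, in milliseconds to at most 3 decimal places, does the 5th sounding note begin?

1. 0.0ms @ 0 + 865.385ms (3/2)
2. 865.385ms @ 3/2 + 288.462ms (1/2)
3. 1153.846ms @ 2 + 576.923ms (1)
4. 1730.769ms @ 3 + 576.923ms (1)
5. 2307.692ms @ 4 + 384.615ms (2/3)
6. 2692.308ms @ 14/3 + 384.615ms (2/3)
7. 3076.923ms @ 16/3 + 384.615ms (2/3)
8. 3461.538ms @ 6 + 384.615ms (2/3)
9. 3846.154ms @ 20/3 + 384.615ms (2/3)
10. 4230.769ms @ 22/3 + 384.615ms (2/3)

note 5 onset = 4b = 2307.692ms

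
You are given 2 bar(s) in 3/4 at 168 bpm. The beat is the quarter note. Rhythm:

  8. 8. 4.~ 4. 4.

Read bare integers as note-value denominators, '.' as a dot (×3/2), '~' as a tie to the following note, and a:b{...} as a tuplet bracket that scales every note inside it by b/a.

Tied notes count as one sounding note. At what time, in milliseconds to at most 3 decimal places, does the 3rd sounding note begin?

note 3 onset = 3/2b = 535.714ms

1. 0.0ms @ 0 + 267.857ms (3/4)
2. 267.857ms @ 3/4 + 267.857ms (3/4)
3. 535.714ms @ 3/2 + 1071.429ms (3)
4. 1607.143ms @ 9/2 + 535.714ms (3/2)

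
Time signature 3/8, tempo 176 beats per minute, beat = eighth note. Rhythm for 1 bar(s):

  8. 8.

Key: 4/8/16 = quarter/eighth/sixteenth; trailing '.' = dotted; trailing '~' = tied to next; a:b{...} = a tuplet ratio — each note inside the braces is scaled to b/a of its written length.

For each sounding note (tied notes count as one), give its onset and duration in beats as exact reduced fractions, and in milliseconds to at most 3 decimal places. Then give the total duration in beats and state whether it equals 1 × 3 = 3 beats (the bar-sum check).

1) 0.0ms=0b +511.364ms=3/2b
2) 511.364ms=3/2b +511.364ms=3/2b
Σ=3b of 3 (176bpm 3/8) — PASS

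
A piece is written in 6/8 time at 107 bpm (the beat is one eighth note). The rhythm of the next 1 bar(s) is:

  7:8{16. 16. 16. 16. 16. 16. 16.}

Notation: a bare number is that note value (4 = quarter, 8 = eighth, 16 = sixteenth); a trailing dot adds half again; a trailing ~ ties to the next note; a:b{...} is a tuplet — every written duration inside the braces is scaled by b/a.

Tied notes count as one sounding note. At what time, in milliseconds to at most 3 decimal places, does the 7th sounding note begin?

1. 0.0ms @ 0 + 480.641ms (6/7)
2. 480.641ms @ 6/7 + 480.641ms (6/7)
3. 961.282ms @ 12/7 + 480.641ms (6/7)
4. 1441.923ms @ 18/7 + 480.641ms (6/7)
5. 1922.563ms @ 24/7 + 480.641ms (6/7)
6. 2403.204ms @ 30/7 + 480.641ms (6/7)
7. 2883.845ms @ 36/7 + 480.641ms (6/7)

note 7 onset = 36/7b = 2883.845ms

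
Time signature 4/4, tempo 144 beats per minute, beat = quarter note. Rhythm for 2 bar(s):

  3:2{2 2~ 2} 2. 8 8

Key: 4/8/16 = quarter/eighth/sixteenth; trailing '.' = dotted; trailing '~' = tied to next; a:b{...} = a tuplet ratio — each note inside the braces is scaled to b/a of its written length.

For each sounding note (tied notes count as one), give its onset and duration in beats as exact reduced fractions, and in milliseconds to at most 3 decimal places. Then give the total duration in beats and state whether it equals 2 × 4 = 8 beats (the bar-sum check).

1) 0.0ms=0b +555.556ms=4/3b
2) 555.556ms=4/3b +1111.111ms=8/3b
3) 1666.667ms=4b +1250.0ms=3b
4) 2916.667ms=7b +208.333ms=1/2b
5) 3125.0ms=15/2b +208.333ms=1/2b
Σ=8b of 8 (144bpm 4/4) — PASS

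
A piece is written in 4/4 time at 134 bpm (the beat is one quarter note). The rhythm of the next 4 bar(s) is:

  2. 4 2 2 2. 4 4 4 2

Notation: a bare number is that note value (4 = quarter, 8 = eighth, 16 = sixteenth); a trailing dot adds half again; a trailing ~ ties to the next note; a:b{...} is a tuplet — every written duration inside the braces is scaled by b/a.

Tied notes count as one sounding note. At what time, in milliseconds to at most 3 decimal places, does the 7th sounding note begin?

note 7 onset = 12b = 5373.134ms

1. 0.0ms @ 0 + 1343.284ms (3)
2. 1343.284ms @ 3 + 447.761ms (1)
3. 1791.045ms @ 4 + 895.522ms (2)
4. 2686.567ms @ 6 + 895.522ms (2)
5. 3582.09ms @ 8 + 1343.284ms (3)
6. 4925.373ms @ 11 + 447.761ms (1)
7. 5373.134ms @ 12 + 447.761ms (1)
8. 5820.896ms @ 13 + 447.761ms (1)
9. 6268.657ms @ 14 + 895.522ms (2)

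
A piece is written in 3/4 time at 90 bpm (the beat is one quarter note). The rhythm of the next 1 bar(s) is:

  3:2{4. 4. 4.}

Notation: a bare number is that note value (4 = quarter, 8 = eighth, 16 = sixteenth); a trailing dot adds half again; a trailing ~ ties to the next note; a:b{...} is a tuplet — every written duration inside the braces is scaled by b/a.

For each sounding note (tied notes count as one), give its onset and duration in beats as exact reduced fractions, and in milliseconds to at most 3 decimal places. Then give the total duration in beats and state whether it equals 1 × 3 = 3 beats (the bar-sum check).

1) 0.0ms=0b +666.667ms=1b
2) 666.667ms=1b +666.667ms=1b
3) 1333.333ms=2b +666.667ms=1b
Σ=3b of 3 (90bpm 3/4) — PASS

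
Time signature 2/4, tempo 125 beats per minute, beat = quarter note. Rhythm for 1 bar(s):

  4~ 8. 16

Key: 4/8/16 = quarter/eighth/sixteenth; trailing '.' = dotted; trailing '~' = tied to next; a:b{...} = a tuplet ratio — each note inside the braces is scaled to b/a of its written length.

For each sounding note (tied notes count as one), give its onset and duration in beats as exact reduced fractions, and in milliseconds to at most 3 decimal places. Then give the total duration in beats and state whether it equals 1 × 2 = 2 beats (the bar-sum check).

1) 0.0ms=0b +840.0ms=7/4b
2) 840.0ms=7/4b +120.0ms=1/4b
Σ=2b of 2 (125bpm 2/4) — PASS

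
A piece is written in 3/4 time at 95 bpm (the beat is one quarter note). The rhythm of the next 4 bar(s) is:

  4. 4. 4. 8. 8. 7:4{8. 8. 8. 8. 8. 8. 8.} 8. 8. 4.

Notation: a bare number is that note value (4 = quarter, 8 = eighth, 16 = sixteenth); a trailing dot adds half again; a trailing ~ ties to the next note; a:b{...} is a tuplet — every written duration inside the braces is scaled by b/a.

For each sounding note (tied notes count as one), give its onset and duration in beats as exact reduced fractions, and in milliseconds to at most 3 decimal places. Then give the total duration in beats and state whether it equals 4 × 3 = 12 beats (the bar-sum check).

1) 0.0ms=0b +947.368ms=3/2b
2) 947.368ms=3/2b +947.368ms=3/2b
3) 1894.737ms=3b +947.368ms=3/2b
4) 2842.105ms=9/2b +473.684ms=3/4b
5) 3315.789ms=21/4b +473.684ms=3/4b
6) 3789.474ms=6b +270.677ms=3/7b
7) 4060.15ms=45/7b +270.677ms=3/7b
8) 4330.827ms=48/7b +270.677ms=3/7b
9) 4601.504ms=51/7b +270.677ms=3/7b
10) 4872.18ms=54/7b +270.677ms=3/7b
11) 5142.857ms=57/7b +270.677ms=3/7b
12) 5413.534ms=60/7b +270.677ms=3/7b
13) 5684.211ms=9b +473.684ms=3/4b
14) 6157.895ms=39/4b +473.684ms=3/4b
15) 6631.579ms=21/2b +947.368ms=3/2b
Σ=12b of 12 (95bpm 3/4) — PASS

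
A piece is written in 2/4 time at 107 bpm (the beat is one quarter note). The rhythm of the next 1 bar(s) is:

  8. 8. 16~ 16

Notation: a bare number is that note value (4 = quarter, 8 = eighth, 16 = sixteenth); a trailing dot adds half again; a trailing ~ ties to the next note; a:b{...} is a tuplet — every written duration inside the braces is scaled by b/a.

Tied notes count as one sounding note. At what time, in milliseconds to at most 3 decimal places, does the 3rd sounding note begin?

1. 0.0ms @ 0 + 420.561ms (3/4)
2. 420.561ms @ 3/4 + 420.561ms (3/4)
3. 841.121ms @ 3/2 + 280.374ms (1/2)

note 3 onset = 3/2b = 841.121ms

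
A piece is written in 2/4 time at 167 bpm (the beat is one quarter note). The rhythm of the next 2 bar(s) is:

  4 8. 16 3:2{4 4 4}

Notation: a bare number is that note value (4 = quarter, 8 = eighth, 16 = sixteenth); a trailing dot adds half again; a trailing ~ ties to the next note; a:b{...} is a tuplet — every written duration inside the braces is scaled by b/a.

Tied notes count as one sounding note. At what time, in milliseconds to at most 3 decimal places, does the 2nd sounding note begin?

1. 0.0ms @ 0 + 359.281ms (1)
2. 359.281ms @ 1 + 269.461ms (3/4)
3. 628.743ms @ 7/4 + 89.82ms (1/4)
4. 718.563ms @ 2 + 239.521ms (2/3)
5. 958.084ms @ 8/3 + 239.521ms (2/3)
6. 1197.605ms @ 10/3 + 239.521ms (2/3)

note 2 onset = 1b = 359.281ms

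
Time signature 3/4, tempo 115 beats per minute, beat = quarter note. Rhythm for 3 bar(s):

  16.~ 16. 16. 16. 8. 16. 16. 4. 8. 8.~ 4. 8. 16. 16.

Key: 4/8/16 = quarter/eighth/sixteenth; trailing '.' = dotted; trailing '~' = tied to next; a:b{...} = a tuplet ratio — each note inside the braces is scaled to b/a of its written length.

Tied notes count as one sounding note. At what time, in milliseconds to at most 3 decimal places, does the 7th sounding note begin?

1. 0.0ms @ 0 + 391.304ms (3/4)
2. 391.304ms @ 3/4 + 195.652ms (3/8)
3. 586.957ms @ 9/8 + 195.652ms (3/8)
4. 782.609ms @ 3/2 + 391.304ms (3/4)
5. 1173.913ms @ 9/4 + 195.652ms (3/8)
6. 1369.565ms @ 21/8 + 195.652ms (3/8)
7. 1565.217ms @ 3 + 782.609ms (3/2)
8. 2347.826ms @ 9/2 + 391.304ms (3/4)
9. 2739.13ms @ 21/4 + 1173.913ms (9/4)
10. 3913.043ms @ 15/2 + 391.304ms (3/4)
11. 4304.348ms @ 33/4 + 195.652ms (3/8)
12. 4500.0ms @ 69/8 + 195.652ms (3/8)

note 7 onset = 3b = 1565.217ms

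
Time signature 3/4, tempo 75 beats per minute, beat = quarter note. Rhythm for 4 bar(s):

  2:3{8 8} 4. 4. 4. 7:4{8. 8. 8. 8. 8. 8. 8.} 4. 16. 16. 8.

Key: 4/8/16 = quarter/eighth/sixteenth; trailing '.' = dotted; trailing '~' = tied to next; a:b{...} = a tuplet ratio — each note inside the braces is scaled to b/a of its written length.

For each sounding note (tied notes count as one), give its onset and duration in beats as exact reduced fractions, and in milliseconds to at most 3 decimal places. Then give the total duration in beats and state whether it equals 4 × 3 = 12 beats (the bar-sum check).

1) 0.0ms=0b +600.0ms=3/4b
2) 600.0ms=3/4b +600.0ms=3/4b
3) 1200.0ms=3/2b +1200.0ms=3/2b
4) 2400.0ms=3b +1200.0ms=3/2b
5) 3600.0ms=9/2b +1200.0ms=3/2b
6) 4800.0ms=6b +342.857ms=3/7b
7) 5142.857ms=45/7b +342.857ms=3/7b
8) 5485.714ms=48/7b +342.857ms=3/7b
9) 5828.571ms=51/7b +342.857ms=3/7b
10) 6171.429ms=54/7b +342.857ms=3/7b
11) 6514.286ms=57/7b +342.857ms=3/7b
12) 6857.143ms=60/7b +342.857ms=3/7b
13) 7200.0ms=9b +1200.0ms=3/2b
14) 8400.0ms=21/2b +300.0ms=3/8b
15) 8700.0ms=87/8b +300.0ms=3/8b
16) 9000.0ms=45/4b +600.0ms=3/4b
Σ=12b of 12 (75bpm 3/4) — PASS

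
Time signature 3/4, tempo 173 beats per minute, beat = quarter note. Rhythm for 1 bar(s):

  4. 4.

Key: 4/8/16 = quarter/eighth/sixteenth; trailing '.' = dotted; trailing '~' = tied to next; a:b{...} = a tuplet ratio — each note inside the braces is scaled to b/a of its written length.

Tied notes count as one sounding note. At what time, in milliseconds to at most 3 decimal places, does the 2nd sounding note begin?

1. 0.0ms @ 0 + 520.231ms (3/2)
2. 520.231ms @ 3/2 + 520.231ms (3/2)

note 2 onset = 3/2b = 520.231ms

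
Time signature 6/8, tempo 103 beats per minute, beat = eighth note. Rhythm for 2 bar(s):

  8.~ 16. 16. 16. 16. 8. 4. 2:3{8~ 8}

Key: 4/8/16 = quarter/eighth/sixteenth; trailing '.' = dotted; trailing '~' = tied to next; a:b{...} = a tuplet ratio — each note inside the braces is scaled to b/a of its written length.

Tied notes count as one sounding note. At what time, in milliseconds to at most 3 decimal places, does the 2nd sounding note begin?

note 2 onset = 9/4b = 1310.68ms

1. 0.0ms @ 0 + 1310.68ms (9/4)
2. 1310.68ms @ 9/4 + 436.893ms (3/4)
3. 1747.573ms @ 3 + 436.893ms (3/4)
4. 2184.466ms @ 15/4 + 436.893ms (3/4)
5. 2621.359ms @ 9/2 + 873.786ms (3/2)
6. 3495.146ms @ 6 + 1747.573ms (3)
7. 5242.718ms @ 9 + 1747.573ms (3)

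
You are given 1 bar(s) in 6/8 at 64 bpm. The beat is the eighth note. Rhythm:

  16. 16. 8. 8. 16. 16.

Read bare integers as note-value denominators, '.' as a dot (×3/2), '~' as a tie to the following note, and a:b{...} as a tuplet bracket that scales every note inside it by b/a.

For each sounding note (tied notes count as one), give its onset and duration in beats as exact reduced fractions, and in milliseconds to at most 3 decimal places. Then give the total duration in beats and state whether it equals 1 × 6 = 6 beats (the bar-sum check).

1) 0.0ms=0b +703.125ms=3/4b
2) 703.125ms=3/4b +703.125ms=3/4b
3) 1406.25ms=3/2b +1406.25ms=3/2b
4) 2812.5ms=3b +1406.25ms=3/2b
5) 4218.75ms=9/2b +703.125ms=3/4b
6) 4921.875ms=21/4b +703.125ms=3/4b
Σ=6b of 6 (64bpm 6/8) — PASS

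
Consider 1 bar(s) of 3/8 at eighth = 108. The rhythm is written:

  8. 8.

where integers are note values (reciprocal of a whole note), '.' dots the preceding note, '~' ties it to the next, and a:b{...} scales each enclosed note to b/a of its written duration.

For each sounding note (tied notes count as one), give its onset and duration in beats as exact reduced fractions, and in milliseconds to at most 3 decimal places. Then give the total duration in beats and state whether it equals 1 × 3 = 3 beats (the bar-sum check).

1) 0.0ms=0b +833.333ms=3/2b
2) 833.333ms=3/2b +833.333ms=3/2b
Σ=3b of 3 (108bpm 3/8) — PASS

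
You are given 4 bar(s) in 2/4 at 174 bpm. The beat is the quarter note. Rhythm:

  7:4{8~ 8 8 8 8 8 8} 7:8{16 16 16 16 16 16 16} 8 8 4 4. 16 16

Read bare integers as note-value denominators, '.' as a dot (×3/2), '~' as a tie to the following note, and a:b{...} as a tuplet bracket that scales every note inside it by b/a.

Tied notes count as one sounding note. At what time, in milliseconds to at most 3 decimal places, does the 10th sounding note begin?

1. 0.0ms @ 0 + 197.044ms (4/7)
2. 197.044ms @ 4/7 + 98.522ms (2/7)
3. 295.567ms @ 6/7 + 98.522ms (2/7)
4. 394.089ms @ 8/7 + 98.522ms (2/7)
5. 492.611ms @ 10/7 + 98.522ms (2/7)
6. 591.133ms @ 12/7 + 98.522ms (2/7)
7. 689.655ms @ 2 + 98.522ms (2/7)
8. 788.177ms @ 16/7 + 98.522ms (2/7)
9. 886.7ms @ 18/7 + 98.522ms (2/7)
10. 985.222ms @ 20/7 + 98.522ms (2/7)
11. 1083.744ms @ 22/7 + 98.522ms (2/7)
12. 1182.266ms @ 24/7 + 98.522ms (2/7)
13. 1280.788ms @ 26/7 + 98.522ms (2/7)
14. 1379.31ms @ 4 + 172.414ms (1/2)
15. 1551.724ms @ 9/2 + 172.414ms (1/2)
16. 1724.138ms @ 5 + 344.828ms (1)
17. 2068.966ms @ 6 + 517.241ms (3/2)
18. 2586.207ms @ 15/2 + 86.207ms (1/4)
19. 2672.414ms @ 31/4 + 86.207ms (1/4)

note 10 onset = 20/7b = 985.222ms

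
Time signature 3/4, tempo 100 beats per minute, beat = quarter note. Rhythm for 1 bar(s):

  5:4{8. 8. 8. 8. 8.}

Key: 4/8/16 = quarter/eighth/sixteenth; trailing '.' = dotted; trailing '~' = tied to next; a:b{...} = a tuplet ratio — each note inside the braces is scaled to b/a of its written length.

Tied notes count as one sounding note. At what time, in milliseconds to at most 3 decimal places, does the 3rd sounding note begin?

note 3 onset = 6/5b = 720.0ms

1. 0.0ms @ 0 + 360.0ms (3/5)
2. 360.0ms @ 3/5 + 360.0ms (3/5)
3. 720.0ms @ 6/5 + 360.0ms (3/5)
4. 1080.0ms @ 9/5 + 360.0ms (3/5)
5. 1440.0ms @ 12/5 + 360.0ms (3/5)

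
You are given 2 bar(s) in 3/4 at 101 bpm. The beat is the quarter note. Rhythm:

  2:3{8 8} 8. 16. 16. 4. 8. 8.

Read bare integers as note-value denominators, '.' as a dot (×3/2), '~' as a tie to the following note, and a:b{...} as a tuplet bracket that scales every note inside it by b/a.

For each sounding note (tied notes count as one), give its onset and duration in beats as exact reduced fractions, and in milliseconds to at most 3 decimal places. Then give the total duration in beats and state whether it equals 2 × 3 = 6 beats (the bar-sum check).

1) 0.0ms=0b +445.545ms=3/4b
2) 445.545ms=3/4b +445.545ms=3/4b
3) 891.089ms=3/2b +445.545ms=3/4b
4) 1336.634ms=9/4b +222.772ms=3/8b
5) 1559.406ms=21/8b +222.772ms=3/8b
6) 1782.178ms=3b +891.089ms=3/2b
7) 2673.267ms=9/2b +445.545ms=3/4b
8) 3118.812ms=21/4b +445.545ms=3/4b
Σ=6b of 6 (101bpm 3/4) — PASS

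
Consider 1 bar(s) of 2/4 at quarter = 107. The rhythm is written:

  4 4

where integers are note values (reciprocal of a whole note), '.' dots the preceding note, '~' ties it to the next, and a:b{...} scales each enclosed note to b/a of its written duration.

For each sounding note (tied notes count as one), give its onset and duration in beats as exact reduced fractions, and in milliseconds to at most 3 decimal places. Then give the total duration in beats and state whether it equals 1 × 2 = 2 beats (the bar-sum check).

1) 0.0ms=0b +560.748ms=1b
2) 560.748ms=1b +560.748ms=1b
Σ=2b of 2 (107bpm 2/4) — PASS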